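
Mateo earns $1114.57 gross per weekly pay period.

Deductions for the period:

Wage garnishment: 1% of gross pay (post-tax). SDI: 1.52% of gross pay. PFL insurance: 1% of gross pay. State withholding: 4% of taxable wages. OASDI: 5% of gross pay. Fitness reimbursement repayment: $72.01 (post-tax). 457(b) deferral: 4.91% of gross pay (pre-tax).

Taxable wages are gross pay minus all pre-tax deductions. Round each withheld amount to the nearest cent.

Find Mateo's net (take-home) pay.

$850.47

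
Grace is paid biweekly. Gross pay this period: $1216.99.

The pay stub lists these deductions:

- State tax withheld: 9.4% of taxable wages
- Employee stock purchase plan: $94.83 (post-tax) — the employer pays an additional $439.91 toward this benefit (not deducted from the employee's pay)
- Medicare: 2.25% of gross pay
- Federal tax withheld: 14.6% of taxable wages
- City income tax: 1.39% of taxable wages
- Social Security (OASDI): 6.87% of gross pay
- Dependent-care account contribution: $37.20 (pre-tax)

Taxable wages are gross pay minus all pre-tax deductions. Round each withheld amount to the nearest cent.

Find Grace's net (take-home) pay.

$674.42

Dependent-care account contribution: $37.20
Taxable wages = $1216.99 − $37.20 = $1179.79
State tax withheld: $1179.79 × 0.094 = $110.90
Federal tax withheld: $1179.79 × 0.146 = $172.25
City income tax: $1179.79 × 0.0139 = $16.40
Social Security (OASDI): $1216.99 × 0.0687 = $83.61
Medicare: $1216.99 × 0.0225 = $27.38
Employee stock purchase plan: $94.83
(Employer's $439.91 toward employee stock purchase plan is not withheld from the employee.)
Total deductions = $37.20 + $110.90 + $172.25 + $16.40 + $83.61 + $27.38 + $94.83 = $542.57
Net pay = $1216.99 − $542.57 = $674.42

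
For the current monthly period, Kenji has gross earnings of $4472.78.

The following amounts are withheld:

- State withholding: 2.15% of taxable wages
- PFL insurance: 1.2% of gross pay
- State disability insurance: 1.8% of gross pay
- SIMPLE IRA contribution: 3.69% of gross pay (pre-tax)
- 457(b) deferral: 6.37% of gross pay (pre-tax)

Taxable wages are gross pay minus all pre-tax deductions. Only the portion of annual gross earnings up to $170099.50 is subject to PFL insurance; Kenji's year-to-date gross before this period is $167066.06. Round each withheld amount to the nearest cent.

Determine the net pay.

$3819.41

SIMPLE IRA contribution: $4472.78 × 0.0369 = $165.05
457(b) deferral: $4472.78 × 0.0637 = $284.92
Pre-tax total = $165.05 + $284.92 = $449.97
Taxable wages = $4472.78 − $449.97 = $4022.81
State withholding: $4022.81 × 0.0215 = $86.49
PFL insurance: only $170099.50 − $167066.06 = $3033.44 of this check is subject → $3033.44 × 0.012 = $36.40
State disability insurance: $4472.78 × 0.018 = $80.51
Total deductions = $165.05 + $284.92 + $86.49 + $36.40 + $80.51 = $653.37
Net pay = $4472.78 − $653.37 = $3819.41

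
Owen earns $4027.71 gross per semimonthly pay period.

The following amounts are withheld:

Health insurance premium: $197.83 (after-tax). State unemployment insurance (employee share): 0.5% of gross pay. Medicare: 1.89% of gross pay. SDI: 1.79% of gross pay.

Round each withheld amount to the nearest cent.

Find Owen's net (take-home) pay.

$3661.52

State unemployment insurance (employee share): $4027.71 × 0.005 = $20.14
Medicare: $4027.71 × 0.0189 = $76.12
SDI: $4027.71 × 0.0179 = $72.10
Health insurance premium: $197.83
Total deductions = $20.14 + $76.12 + $72.10 + $197.83 = $366.19
Net pay = $4027.71 − $366.19 = $3661.52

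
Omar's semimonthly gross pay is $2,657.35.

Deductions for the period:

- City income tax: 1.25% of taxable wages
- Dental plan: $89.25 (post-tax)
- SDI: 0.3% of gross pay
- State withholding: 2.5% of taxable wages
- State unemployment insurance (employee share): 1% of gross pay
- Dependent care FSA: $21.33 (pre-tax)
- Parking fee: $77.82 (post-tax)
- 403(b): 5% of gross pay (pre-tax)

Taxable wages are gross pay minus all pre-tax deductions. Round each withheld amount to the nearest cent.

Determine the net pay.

$2,207.67

403(b): $2,657.35 × 0.05 = $132.87
Dependent care FSA: $21.33
Pre-tax total = $132.87 + $21.33 = $154.20
Taxable wages = $2,657.35 − $154.20 = $2,503.15
City income tax: $2,503.15 × 0.0125 = $31.29
State withholding: $2,503.15 × 0.025 = $62.58
SDI: $2,657.35 × 0.003 = $7.97
State unemployment insurance (employee share): $2,657.35 × 0.01 = $26.57
Dental plan: $89.25
Parking fee: $77.82
Total deductions = $132.87 + $21.33 + $31.29 + $62.58 + $7.97 + $26.57 + $89.25 + $77.82 = $449.68
Net pay = $2,657.35 − $449.68 = $2,207.67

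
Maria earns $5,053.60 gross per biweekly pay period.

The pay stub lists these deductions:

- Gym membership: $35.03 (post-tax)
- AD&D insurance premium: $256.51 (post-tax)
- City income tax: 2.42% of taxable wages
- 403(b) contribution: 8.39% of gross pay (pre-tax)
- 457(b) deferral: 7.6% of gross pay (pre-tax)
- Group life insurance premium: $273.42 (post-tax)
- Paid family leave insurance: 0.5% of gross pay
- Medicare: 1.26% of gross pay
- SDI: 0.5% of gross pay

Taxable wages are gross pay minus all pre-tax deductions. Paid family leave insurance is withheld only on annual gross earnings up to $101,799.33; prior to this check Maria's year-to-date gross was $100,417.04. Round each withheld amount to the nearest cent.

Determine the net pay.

$3,481.97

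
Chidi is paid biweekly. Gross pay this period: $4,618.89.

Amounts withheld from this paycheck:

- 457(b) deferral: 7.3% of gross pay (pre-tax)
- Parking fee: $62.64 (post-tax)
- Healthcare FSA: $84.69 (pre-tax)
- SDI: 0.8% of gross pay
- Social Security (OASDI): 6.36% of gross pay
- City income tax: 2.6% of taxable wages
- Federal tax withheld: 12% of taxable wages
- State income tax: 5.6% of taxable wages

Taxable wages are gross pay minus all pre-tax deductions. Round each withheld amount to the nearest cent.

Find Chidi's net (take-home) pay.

$2,955.88

Healthcare FSA: $84.69
457(b) deferral: $4,618.89 × 0.073 = $337.18
Pre-tax total = $84.69 + $337.18 = $421.87
Taxable wages = $4,618.89 − $421.87 = $4,197.02
State income tax: $4,197.02 × 0.056 = $235.03
Federal tax withheld: $4,197.02 × 0.12 = $503.64
City income tax: $4,197.02 × 0.026 = $109.12
Social Security (OASDI): $4,618.89 × 0.0636 = $293.76
SDI: $4,618.89 × 0.008 = $36.95
Parking fee: $62.64
Total deductions = $84.69 + $337.18 + $235.03 + $503.64 + $109.12 + $293.76 + $36.95 + $62.64 = $1,663.01
Net pay = $4,618.89 − $1,663.01 = $2,955.88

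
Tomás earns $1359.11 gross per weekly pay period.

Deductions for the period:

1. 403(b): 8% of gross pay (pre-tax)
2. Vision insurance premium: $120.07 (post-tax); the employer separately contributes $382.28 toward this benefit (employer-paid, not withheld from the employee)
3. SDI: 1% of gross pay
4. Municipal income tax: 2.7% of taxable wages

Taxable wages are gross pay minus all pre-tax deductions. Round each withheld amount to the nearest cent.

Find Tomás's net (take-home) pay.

403(b): $1359.11 × 0.08 = $108.73
Taxable wages = $1359.11 − $108.73 = $1250.38
Municipal income tax: $1250.38 × 0.027 = $33.76
SDI: $1359.11 × 0.01 = $13.59
Vision insurance premium: $120.07
(Employer's $382.28 toward vision insurance premium is not withheld from the employee.)
Total deductions = $108.73 + $33.76 + $13.59 + $120.07 = $276.15
Net pay = $1359.11 − $276.15 = $1082.96

$1082.96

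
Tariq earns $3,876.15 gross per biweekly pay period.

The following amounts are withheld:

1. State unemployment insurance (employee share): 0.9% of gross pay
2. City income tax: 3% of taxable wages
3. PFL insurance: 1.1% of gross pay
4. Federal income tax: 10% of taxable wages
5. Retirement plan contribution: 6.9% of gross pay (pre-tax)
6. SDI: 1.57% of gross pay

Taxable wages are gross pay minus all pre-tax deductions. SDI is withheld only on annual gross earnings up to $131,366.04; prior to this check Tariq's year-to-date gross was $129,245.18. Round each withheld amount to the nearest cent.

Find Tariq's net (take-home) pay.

Retirement plan contribution: $3,876.15 × 0.069 = $267.45
Taxable wages = $3,876.15 − $267.45 = $3,608.70
City income tax: $3,608.70 × 0.03 = $108.26
Federal income tax: $3,608.70 × 0.1 = $360.87
SDI: only $131,366.04 − $129,245.18 = $2,120.86 of this check is subject → $2,120.86 × 0.0157 = $33.30
State unemployment insurance (employee share): $3,876.15 × 0.009 = $34.89
PFL insurance: $3,876.15 × 0.011 = $42.64
Total deductions = $267.45 + $108.26 + $360.87 + $33.30 + $34.89 + $42.64 = $847.41
Net pay = $3,876.15 − $847.41 = $3,028.74

$3,028.74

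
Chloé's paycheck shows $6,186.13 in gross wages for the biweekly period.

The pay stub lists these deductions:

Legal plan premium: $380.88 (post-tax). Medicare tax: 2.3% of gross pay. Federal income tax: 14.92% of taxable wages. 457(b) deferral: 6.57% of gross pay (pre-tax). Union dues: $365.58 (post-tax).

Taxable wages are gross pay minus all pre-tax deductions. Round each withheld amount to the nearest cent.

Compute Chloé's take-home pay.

$4,028.63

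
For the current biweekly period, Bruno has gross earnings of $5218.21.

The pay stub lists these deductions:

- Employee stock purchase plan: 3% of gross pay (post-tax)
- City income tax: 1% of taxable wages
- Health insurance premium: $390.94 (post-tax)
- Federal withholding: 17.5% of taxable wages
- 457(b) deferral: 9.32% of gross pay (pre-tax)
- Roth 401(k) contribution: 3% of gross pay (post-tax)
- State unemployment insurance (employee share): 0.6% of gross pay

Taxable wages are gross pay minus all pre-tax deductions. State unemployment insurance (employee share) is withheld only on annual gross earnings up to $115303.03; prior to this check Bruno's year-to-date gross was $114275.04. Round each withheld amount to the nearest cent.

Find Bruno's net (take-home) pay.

$3146.26

457(b) deferral: $5218.21 × 0.0932 = $486.34
Taxable wages = $5218.21 − $486.34 = $4731.87
Federal withholding: $4731.87 × 0.175 = $828.08
City income tax: $4731.87 × 0.01 = $47.32
State unemployment insurance (employee share): only $115303.03 − $114275.04 = $1027.99 of this check is subject → $1027.99 × 0.006 = $6.17
Health insurance premium: $390.94
Employee stock purchase plan: $5218.21 × 0.03 = $156.55
Roth 401(k) contribution: $5218.21 × 0.03 = $156.55
Total deductions = $486.34 + $828.08 + $47.32 + $6.17 + $390.94 + $156.55 + $156.55 = $2071.95
Net pay = $5218.21 − $2071.95 = $3146.26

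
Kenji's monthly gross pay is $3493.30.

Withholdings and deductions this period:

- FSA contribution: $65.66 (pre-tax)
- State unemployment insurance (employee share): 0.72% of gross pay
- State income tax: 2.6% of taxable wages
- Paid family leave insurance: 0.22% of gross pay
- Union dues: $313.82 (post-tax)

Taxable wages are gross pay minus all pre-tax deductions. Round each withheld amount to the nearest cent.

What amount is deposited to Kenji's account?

$2991.86

FSA contribution: $65.66
Taxable wages = $3493.30 − $65.66 = $3427.64
State income tax: $3427.64 × 0.026 = $89.12
Paid family leave insurance: $3493.30 × 0.0022 = $7.69
State unemployment insurance (employee share): $3493.30 × 0.0072 = $25.15
Union dues: $313.82
Total deductions = $65.66 + $89.12 + $7.69 + $25.15 + $313.82 = $501.44
Net pay = $3493.30 − $501.44 = $2991.86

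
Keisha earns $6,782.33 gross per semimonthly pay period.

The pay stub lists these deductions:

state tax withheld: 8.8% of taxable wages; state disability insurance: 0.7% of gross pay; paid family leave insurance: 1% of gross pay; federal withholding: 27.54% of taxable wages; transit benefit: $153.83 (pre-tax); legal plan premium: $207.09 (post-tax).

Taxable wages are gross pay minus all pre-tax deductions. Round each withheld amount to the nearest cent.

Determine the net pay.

$3,897.31

Transit benefit: $153.83
Taxable wages = $6,782.33 − $153.83 = $6,628.50
Federal withholding: $6,628.50 × 0.2754 = $1,825.49
State tax withheld: $6,628.50 × 0.088 = $583.31
State disability insurance: $6,782.33 × 0.007 = $47.48
Paid family leave insurance: $6,782.33 × 0.01 = $67.82
Legal plan premium: $207.09
Total deductions = $153.83 + $1,825.49 + $583.31 + $47.48 + $67.82 + $207.09 = $2,885.02
Net pay = $6,782.33 − $2,885.02 = $3,897.31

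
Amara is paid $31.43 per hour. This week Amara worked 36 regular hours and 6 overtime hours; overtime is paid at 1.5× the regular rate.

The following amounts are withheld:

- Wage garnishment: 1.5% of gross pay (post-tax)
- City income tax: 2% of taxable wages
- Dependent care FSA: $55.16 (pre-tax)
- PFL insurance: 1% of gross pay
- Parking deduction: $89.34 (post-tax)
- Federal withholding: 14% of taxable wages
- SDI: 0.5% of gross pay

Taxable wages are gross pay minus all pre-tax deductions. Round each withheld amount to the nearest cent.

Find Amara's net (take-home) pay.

Regular pay: 36 × $31.43 = $1131.48
Overtime pay: 6 × $31.43 × 1.5 = $282.87
Gross pay = $1131.48 + $282.87 = $1414.35
Dependent care FSA: $55.16
Taxable wages = $1414.35 − $55.16 = $1359.19
Federal withholding: $1359.19 × 0.14 = $190.29
City income tax: $1359.19 × 0.02 = $27.18
PFL insurance: $1414.35 × 0.01 = $14.14
SDI: $1414.35 × 0.005 = $7.07
Wage garnishment: $1414.35 × 0.015 = $21.22
Parking deduction: $89.34
Total deductions = $55.16 + $190.29 + $27.18 + $14.14 + $7.07 + $21.22 + $89.34 = $404.40
Net pay = $1414.35 − $404.40 = $1009.95

$1009.95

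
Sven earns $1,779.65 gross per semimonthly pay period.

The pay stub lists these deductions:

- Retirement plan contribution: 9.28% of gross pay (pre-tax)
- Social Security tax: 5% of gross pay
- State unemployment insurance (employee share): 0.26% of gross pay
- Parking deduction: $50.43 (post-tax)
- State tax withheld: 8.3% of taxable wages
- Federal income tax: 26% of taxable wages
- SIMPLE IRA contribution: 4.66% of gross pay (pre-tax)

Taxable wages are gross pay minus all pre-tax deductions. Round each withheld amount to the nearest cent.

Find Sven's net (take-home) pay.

$862.20

SIMPLE IRA contribution: $1,779.65 × 0.0466 = $82.93
Retirement plan contribution: $1,779.65 × 0.0928 = $165.15
Pre-tax total = $82.93 + $165.15 = $248.08
Taxable wages = $1,779.65 − $248.08 = $1,531.57
Federal income tax: $1,531.57 × 0.26 = $398.21
State tax withheld: $1,531.57 × 0.083 = $127.12
Social Security tax: $1,779.65 × 0.05 = $88.98
State unemployment insurance (employee share): $1,779.65 × 0.0026 = $4.63
Parking deduction: $50.43
Total deductions = $82.93 + $165.15 + $398.21 + $127.12 + $88.98 + $4.63 + $50.43 = $917.45
Net pay = $1,779.65 − $917.45 = $862.20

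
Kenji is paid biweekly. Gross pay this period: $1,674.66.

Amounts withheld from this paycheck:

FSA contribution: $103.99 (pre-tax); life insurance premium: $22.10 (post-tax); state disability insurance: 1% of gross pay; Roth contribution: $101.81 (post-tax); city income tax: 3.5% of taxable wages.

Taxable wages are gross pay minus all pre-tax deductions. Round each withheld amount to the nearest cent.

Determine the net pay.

$1,375.04

FSA contribution: $103.99
Taxable wages = $1,674.66 − $103.99 = $1,570.67
City income tax: $1,570.67 × 0.035 = $54.97
State disability insurance: $1,674.66 × 0.01 = $16.75
Life insurance premium: $22.10
Roth contribution: $101.81
Total deductions = $103.99 + $54.97 + $16.75 + $22.10 + $101.81 = $299.62
Net pay = $1,674.66 − $299.62 = $1,375.04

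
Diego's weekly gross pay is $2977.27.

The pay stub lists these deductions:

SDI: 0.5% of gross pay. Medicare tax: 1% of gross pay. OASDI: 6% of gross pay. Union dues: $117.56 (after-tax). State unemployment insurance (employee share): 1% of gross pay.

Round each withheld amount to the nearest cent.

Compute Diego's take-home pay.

$2606.64

State unemployment insurance (employee share): $2977.27 × 0.01 = $29.77
OASDI: $2977.27 × 0.06 = $178.64
Medicare tax: $2977.27 × 0.01 = $29.77
SDI: $2977.27 × 0.005 = $14.89
Union dues: $117.56
Total deductions = $29.77 + $178.64 + $29.77 + $14.89 + $117.56 = $370.63
Net pay = $2977.27 − $370.63 = $2606.64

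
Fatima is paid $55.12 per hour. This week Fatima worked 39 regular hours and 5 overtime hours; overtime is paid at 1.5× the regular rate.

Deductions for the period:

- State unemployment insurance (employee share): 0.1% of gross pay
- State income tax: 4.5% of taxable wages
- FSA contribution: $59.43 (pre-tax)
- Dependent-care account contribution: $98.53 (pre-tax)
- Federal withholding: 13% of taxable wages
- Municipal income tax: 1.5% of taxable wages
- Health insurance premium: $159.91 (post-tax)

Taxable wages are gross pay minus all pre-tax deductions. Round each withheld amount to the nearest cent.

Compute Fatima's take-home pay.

$1,785.67

Regular pay: 39 × $55.12 = $2,149.68
Overtime pay: 5 × $55.12 × 1.5 = $413.40
Gross pay = $2,149.68 + $413.40 = $2,563.08
Dependent-care account contribution: $98.53
FSA contribution: $59.43
Pre-tax total = $98.53 + $59.43 = $157.96
Taxable wages = $2,563.08 − $157.96 = $2,405.12
State income tax: $2,405.12 × 0.045 = $108.23
Municipal income tax: $2,405.12 × 0.015 = $36.08
Federal withholding: $2,405.12 × 0.13 = $312.67
State unemployment insurance (employee share): $2,563.08 × 0.001 = $2.56
Health insurance premium: $159.91
Total deductions = $98.53 + $59.43 + $108.23 + $36.08 + $312.67 + $2.56 + $159.91 = $777.41
Net pay = $2,563.08 − $777.41 = $1,785.67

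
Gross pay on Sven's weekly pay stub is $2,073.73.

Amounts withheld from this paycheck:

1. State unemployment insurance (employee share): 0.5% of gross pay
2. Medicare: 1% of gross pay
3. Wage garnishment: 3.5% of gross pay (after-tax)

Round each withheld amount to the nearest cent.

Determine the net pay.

Medicare: $2,073.73 × 0.01 = $20.74
State unemployment insurance (employee share): $2,073.73 × 0.005 = $10.37
Wage garnishment: $2,073.73 × 0.035 = $72.58
Total deductions = $20.74 + $10.37 + $72.58 = $103.69
Net pay = $2,073.73 − $103.69 = $1,970.04

$1,970.04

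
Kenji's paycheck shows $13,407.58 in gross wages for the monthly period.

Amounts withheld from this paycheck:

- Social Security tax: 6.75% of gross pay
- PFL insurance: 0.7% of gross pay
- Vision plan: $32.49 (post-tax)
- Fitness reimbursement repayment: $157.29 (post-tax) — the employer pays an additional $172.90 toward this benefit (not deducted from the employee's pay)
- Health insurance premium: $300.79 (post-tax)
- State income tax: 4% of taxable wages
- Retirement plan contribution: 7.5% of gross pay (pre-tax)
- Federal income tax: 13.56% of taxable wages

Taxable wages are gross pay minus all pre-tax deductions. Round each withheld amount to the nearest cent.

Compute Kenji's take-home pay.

$8,734.79

Retirement plan contribution: $13,407.58 × 0.075 = $1,005.57
Taxable wages = $13,407.58 − $1,005.57 = $12,402.01
Federal income tax: $12,402.01 × 0.1356 = $1,681.71
State income tax: $12,402.01 × 0.04 = $496.08
PFL insurance: $13,407.58 × 0.007 = $93.85
Social Security tax: $13,407.58 × 0.0675 = $905.01
Health insurance premium: $300.79
Vision plan: $32.49
Fitness reimbursement repayment: $157.29
(Employer's $172.90 toward fitness reimbursement repayment is not withheld from the employee.)
Total deductions = $1,005.57 + $1,681.71 + $496.08 + $93.85 + $905.01 + $300.79 + $32.49 + $157.29 = $4,672.79
Net pay = $13,407.58 − $4,672.79 = $8,734.79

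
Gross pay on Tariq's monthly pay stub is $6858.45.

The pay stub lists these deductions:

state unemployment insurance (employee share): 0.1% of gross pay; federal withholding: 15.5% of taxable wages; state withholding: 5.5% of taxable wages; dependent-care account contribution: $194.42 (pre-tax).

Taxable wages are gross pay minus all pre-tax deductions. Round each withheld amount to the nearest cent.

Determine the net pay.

Dependent-care account contribution: $194.42
Taxable wages = $6858.45 − $194.42 = $6664.03
State withholding: $6664.03 × 0.055 = $366.52
Federal withholding: $6664.03 × 0.155 = $1032.92
State unemployment insurance (employee share): $6858.45 × 0.001 = $6.86
Total deductions = $194.42 + $366.52 + $1032.92 + $6.86 = $1600.72
Net pay = $6858.45 − $1600.72 = $5257.73

$5257.73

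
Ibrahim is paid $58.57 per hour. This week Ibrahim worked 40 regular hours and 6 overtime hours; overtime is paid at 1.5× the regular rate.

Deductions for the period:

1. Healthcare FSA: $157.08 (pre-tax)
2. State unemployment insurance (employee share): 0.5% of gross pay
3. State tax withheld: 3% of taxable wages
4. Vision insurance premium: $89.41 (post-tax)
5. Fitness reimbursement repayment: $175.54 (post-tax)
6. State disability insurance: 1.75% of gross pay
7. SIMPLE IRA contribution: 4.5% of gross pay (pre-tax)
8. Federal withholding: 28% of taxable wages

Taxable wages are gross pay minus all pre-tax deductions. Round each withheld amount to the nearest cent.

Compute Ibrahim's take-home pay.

$1,453.23

Regular pay: 40 × $58.57 = $2,342.80
Overtime pay: 6 × $58.57 × 1.5 = $527.13
Gross pay = $2,342.80 + $527.13 = $2,869.93
Healthcare FSA: $157.08
SIMPLE IRA contribution: $2,869.93 × 0.045 = $129.15
Pre-tax total = $157.08 + $129.15 = $286.23
Taxable wages = $2,869.93 − $286.23 = $2,583.70
State tax withheld: $2,583.70 × 0.03 = $77.51
Federal withholding: $2,583.70 × 0.28 = $723.44
State disability insurance: $2,869.93 × 0.0175 = $50.22
State unemployment insurance (employee share): $2,869.93 × 0.005 = $14.35
Vision insurance premium: $89.41
Fitness reimbursement repayment: $175.54
Total deductions = $157.08 + $129.15 + $77.51 + $723.44 + $50.22 + $14.35 + $89.41 + $175.54 = $1,416.70
Net pay = $2,869.93 − $1,416.70 = $1,453.23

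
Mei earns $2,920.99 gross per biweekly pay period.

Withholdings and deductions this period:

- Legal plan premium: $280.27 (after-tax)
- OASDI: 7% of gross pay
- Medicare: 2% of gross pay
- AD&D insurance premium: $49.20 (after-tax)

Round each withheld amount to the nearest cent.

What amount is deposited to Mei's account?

$2,328.63

Medicare: $2,920.99 × 0.02 = $58.42
OASDI: $2,920.99 × 0.07 = $204.47
AD&D insurance premium: $49.20
Legal plan premium: $280.27
Total deductions = $58.42 + $204.47 + $49.20 + $280.27 = $592.36
Net pay = $2,920.99 − $592.36 = $2,328.63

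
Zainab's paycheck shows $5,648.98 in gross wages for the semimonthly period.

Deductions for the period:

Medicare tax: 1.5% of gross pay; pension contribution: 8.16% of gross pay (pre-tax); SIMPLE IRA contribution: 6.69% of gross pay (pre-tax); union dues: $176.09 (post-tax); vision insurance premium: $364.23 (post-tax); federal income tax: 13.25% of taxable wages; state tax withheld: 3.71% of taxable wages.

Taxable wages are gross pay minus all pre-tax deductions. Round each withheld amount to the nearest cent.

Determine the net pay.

SIMPLE IRA contribution: $5,648.98 × 0.0669 = $377.92
Pension contribution: $5,648.98 × 0.0816 = $460.96
Pre-tax total = $377.92 + $460.96 = $838.88
Taxable wages = $5,648.98 − $838.88 = $4,810.10
State tax withheld: $4,810.10 × 0.0371 = $178.45
Federal income tax: $4,810.10 × 0.1325 = $637.34
Medicare tax: $5,648.98 × 0.015 = $84.73
Vision insurance premium: $364.23
Union dues: $176.09
Total deductions = $377.92 + $460.96 + $178.45 + $637.34 + $84.73 + $364.23 + $176.09 = $2,279.72
Net pay = $5,648.98 − $2,279.72 = $3,369.26

$3,369.26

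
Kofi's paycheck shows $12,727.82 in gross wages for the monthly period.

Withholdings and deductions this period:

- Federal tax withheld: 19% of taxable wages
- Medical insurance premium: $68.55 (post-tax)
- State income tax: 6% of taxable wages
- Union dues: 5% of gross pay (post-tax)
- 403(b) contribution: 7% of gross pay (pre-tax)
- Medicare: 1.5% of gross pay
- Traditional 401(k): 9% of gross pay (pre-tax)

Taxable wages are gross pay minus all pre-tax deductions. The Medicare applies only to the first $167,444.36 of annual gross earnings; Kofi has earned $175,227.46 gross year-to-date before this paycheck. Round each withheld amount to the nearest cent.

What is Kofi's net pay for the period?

403(b) contribution: $12,727.82 × 0.07 = $890.95
Traditional 401(k): $12,727.82 × 0.09 = $1,145.50
Pre-tax total = $890.95 + $1,145.50 = $2,036.45
Taxable wages = $12,727.82 − $2,036.45 = $10,691.37
Federal tax withheld: $10,691.37 × 0.19 = $2,031.36
State income tax: $10,691.37 × 0.06 = $641.48
Medicare: annual cap $167,444.36 already reached (YTD $175,227.46), so $0.00
Medical insurance premium: $68.55
Union dues: $12,727.82 × 0.05 = $636.39
Total deductions = $890.95 + $1,145.50 + $2,031.36 + $641.48 + $0.00 + $68.55 + $636.39 = $5,414.23
Net pay = $12,727.82 − $5,414.23 = $7,313.59

$7,313.59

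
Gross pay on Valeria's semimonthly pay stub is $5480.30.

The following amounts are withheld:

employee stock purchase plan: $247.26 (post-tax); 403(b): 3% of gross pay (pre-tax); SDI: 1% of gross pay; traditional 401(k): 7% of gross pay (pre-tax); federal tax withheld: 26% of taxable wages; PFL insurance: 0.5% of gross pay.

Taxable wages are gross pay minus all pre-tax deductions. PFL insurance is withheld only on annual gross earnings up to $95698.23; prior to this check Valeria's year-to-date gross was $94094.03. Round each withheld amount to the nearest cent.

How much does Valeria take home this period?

Traditional 401(k): $5480.30 × 0.07 = $383.62
403(b): $5480.30 × 0.03 = $164.41
Pre-tax total = $383.62 + $164.41 = $548.03
Taxable wages = $5480.30 − $548.03 = $4932.27
Federal tax withheld: $4932.27 × 0.26 = $1282.39
SDI: $5480.30 × 0.01 = $54.80
PFL insurance: only $95698.23 − $94094.03 = $1604.20 of this check is subject → $1604.20 × 0.005 = $8.02
Employee stock purchase plan: $247.26
Total deductions = $383.62 + $164.41 + $1282.39 + $54.80 + $8.02 + $247.26 = $2140.50
Net pay = $5480.30 − $2140.50 = $3339.80

$3339.80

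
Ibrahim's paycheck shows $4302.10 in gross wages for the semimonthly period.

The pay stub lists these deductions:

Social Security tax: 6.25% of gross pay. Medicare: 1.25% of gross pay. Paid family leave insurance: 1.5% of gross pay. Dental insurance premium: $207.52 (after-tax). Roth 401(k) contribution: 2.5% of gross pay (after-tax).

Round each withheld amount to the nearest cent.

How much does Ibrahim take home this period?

Medicare: $4302.10 × 0.0125 = $53.78
Social Security tax: $4302.10 × 0.0625 = $268.88
Paid family leave insurance: $4302.10 × 0.015 = $64.53
Dental insurance premium: $207.52
Roth 401(k) contribution: $4302.10 × 0.025 = $107.55
Total deductions = $53.78 + $268.88 + $64.53 + $207.52 + $107.55 = $702.26
Net pay = $4302.10 − $702.26 = $3599.84

$3599.84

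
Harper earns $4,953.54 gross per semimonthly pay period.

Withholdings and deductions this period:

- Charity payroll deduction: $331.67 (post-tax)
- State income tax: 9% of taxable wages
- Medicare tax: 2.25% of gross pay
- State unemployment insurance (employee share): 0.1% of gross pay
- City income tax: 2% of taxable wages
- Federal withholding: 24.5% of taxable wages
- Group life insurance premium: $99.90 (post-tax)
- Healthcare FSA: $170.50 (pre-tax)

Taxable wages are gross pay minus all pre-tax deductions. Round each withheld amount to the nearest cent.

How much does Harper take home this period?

Healthcare FSA: $170.50
Taxable wages = $4,953.54 − $170.50 = $4,783.04
Federal withholding: $4,783.04 × 0.245 = $1,171.84
City income tax: $4,783.04 × 0.02 = $95.66
State income tax: $4,783.04 × 0.09 = $430.47
Medicare tax: $4,953.54 × 0.0225 = $111.45
State unemployment insurance (employee share): $4,953.54 × 0.001 = $4.95
Group life insurance premium: $99.90
Charity payroll deduction: $331.67
Total deductions = $170.50 + $1,171.84 + $95.66 + $430.47 + $111.45 + $4.95 + $99.90 + $331.67 = $2,416.44
Net pay = $4,953.54 − $2,416.44 = $2,537.10

$2,537.10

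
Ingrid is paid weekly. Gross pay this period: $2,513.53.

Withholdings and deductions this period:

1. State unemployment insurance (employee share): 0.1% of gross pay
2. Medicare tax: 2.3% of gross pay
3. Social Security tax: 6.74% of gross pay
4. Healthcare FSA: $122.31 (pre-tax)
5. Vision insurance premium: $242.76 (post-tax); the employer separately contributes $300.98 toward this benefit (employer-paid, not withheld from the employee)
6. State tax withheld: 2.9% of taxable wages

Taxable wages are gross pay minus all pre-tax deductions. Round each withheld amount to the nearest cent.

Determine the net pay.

Healthcare FSA: $122.31
Taxable wages = $2,513.53 − $122.31 = $2,391.22
State tax withheld: $2,391.22 × 0.029 = $69.35
State unemployment insurance (employee share): $2,513.53 × 0.001 = $2.51
Medicare tax: $2,513.53 × 0.023 = $57.81
Social Security tax: $2,513.53 × 0.0674 = $169.41
Vision insurance premium: $242.76
(Employer's $300.98 toward vision insurance premium is not withheld from the employee.)
Total deductions = $122.31 + $69.35 + $2.51 + $57.81 + $169.41 + $242.76 = $664.15
Net pay = $2,513.53 − $664.15 = $1,849.38

$1,849.38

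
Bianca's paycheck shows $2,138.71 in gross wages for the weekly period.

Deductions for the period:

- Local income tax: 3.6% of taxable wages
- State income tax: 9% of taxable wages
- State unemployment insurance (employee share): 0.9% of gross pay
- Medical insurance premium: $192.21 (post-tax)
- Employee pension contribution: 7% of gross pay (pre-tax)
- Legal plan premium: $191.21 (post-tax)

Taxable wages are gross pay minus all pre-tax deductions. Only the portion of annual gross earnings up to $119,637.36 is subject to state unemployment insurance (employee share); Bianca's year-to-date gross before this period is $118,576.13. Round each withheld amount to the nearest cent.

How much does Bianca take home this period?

Employee pension contribution: $2,138.71 × 0.07 = $149.71
Taxable wages = $2,138.71 − $149.71 = $1,989.00
State income tax: $1,989.00 × 0.09 = $179.01
Local income tax: $1,989.00 × 0.036 = $71.60
State unemployment insurance (employee share): only $119,637.36 − $118,576.13 = $1,061.23 of this check is subject → $1,061.23 × 0.009 = $9.55
Legal plan premium: $191.21
Medical insurance premium: $192.21
Total deductions = $149.71 + $179.01 + $71.60 + $9.55 + $191.21 + $192.21 = $793.29
Net pay = $2,138.71 − $793.29 = $1,345.42

$1,345.42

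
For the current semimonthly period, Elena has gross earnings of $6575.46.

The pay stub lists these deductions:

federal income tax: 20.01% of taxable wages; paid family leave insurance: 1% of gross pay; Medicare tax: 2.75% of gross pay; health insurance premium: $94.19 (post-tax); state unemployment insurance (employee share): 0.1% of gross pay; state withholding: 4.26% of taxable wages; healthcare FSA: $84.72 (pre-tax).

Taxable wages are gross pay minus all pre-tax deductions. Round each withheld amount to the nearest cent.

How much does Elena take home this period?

Healthcare FSA: $84.72
Taxable wages = $6575.46 − $84.72 = $6490.74
Federal income tax: $6490.74 × 0.2001 = $1298.80
State withholding: $6490.74 × 0.0426 = $276.51
Medicare tax: $6575.46 × 0.0275 = $180.83
State unemployment insurance (employee share): $6575.46 × 0.001 = $6.58
Paid family leave insurance: $6575.46 × 0.01 = $65.75
Health insurance premium: $94.19
Total deductions = $84.72 + $1298.80 + $276.51 + $180.83 + $6.58 + $65.75 + $94.19 = $2007.38
Net pay = $6575.46 − $2007.38 = $4568.08

$4568.08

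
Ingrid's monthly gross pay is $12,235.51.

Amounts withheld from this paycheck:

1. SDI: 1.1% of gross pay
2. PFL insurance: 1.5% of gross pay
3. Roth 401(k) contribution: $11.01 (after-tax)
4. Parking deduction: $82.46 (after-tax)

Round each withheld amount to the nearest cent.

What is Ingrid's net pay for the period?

SDI: $12,235.51 × 0.011 = $134.59
PFL insurance: $12,235.51 × 0.015 = $183.53
Parking deduction: $82.46
Roth 401(k) contribution: $11.01
Total deductions = $134.59 + $183.53 + $82.46 + $11.01 = $411.59
Net pay = $12,235.51 − $411.59 = $11,823.92

$11,823.92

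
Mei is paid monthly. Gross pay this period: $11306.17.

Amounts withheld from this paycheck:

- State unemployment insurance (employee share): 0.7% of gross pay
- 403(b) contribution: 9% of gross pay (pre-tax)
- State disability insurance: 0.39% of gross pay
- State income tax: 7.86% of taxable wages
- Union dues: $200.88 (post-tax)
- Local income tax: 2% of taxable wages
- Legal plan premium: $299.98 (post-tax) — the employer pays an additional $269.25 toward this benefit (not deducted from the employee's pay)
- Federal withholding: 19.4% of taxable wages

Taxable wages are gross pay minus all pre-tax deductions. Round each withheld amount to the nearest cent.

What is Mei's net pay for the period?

$6654.08

403(b) contribution: $11306.17 × 0.09 = $1017.56
Taxable wages = $11306.17 − $1017.56 = $10288.61
Federal withholding: $10288.61 × 0.194 = $1995.99
State income tax: $10288.61 × 0.0786 = $808.68
Local income tax: $10288.61 × 0.02 = $205.77
State disability insurance: $11306.17 × 0.0039 = $44.09
State unemployment insurance (employee share): $11306.17 × 0.007 = $79.14
Union dues: $200.88
Legal plan premium: $299.98
(Employer's $269.25 toward legal plan premium is not withheld from the employee.)
Total deductions = $1017.56 + $1995.99 + $808.68 + $205.77 + $44.09 + $79.14 + $200.88 + $299.98 = $4652.09
Net pay = $11306.17 − $4652.09 = $6654.08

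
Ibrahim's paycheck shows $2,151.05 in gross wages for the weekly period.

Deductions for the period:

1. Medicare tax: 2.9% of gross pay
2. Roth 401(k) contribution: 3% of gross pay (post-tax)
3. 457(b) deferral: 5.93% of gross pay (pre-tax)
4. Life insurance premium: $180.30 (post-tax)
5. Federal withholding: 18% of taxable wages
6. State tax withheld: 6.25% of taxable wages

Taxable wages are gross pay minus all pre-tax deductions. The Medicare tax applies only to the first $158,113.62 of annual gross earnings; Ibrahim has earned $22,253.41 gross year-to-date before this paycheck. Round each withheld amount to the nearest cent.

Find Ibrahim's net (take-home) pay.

457(b) deferral: $2,151.05 × 0.0593 = $127.56
Taxable wages = $2,151.05 − $127.56 = $2,023.49
State tax withheld: $2,023.49 × 0.0625 = $126.47
Federal withholding: $2,023.49 × 0.18 = $364.23
Medicare tax: cap not yet reached, full $2,151.05 is subject → $2,151.05 × 0.029 = $62.38
Roth 401(k) contribution: $2,151.05 × 0.03 = $64.53
Life insurance premium: $180.30
Total deductions = $127.56 + $126.47 + $364.23 + $62.38 + $64.53 + $180.30 = $925.47
Net pay = $2,151.05 − $925.47 = $1,225.58

$1,225.58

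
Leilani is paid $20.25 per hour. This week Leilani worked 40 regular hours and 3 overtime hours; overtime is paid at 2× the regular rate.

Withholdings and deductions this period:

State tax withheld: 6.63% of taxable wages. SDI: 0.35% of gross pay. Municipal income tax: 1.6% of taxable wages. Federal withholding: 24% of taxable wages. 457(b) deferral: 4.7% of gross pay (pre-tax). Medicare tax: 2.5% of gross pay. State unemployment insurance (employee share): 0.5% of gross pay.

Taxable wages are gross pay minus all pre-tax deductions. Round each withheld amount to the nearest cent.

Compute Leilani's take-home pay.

$570.40

Regular pay: 40 × $20.25 = $810.00
Overtime pay: 3 × $20.25 × 2 = $121.50
Gross pay = $810.00 + $121.50 = $931.50
457(b) deferral: $931.50 × 0.047 = $43.78
Taxable wages = $931.50 − $43.78 = $887.72
Municipal income tax: $887.72 × 0.016 = $14.20
State tax withheld: $887.72 × 0.0663 = $58.86
Federal withholding: $887.72 × 0.24 = $213.05
State unemployment insurance (employee share): $931.50 × 0.005 = $4.66
Medicare tax: $931.50 × 0.025 = $23.29
SDI: $931.50 × 0.0035 = $3.26
Total deductions = $43.78 + $14.20 + $58.86 + $213.05 + $4.66 + $23.29 + $3.26 = $361.10
Net pay = $931.50 − $361.10 = $570.40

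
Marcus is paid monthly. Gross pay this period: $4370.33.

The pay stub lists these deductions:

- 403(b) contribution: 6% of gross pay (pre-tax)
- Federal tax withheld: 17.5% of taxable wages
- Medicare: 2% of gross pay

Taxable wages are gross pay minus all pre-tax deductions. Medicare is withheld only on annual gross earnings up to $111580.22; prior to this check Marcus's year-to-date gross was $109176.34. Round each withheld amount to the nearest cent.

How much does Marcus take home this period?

403(b) contribution: $4370.33 × 0.06 = $262.22
Taxable wages = $4370.33 − $262.22 = $4108.11
Federal tax withheld: $4108.11 × 0.175 = $718.92
Medicare: only $111580.22 − $109176.34 = $2403.88 of this check is subject → $2403.88 × 0.02 = $48.08
Total deductions = $262.22 + $718.92 + $48.08 = $1029.22
Net pay = $4370.33 − $1029.22 = $3341.11

$3341.11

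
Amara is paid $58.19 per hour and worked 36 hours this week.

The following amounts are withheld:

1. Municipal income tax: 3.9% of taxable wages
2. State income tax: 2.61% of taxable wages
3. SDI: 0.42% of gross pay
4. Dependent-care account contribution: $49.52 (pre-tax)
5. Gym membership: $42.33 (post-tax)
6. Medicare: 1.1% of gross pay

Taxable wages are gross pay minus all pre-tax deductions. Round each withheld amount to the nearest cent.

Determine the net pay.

$1838.00

Gross pay: 36 × $58.19 = $2094.84
Dependent-care account contribution: $49.52
Taxable wages = $2094.84 − $49.52 = $2045.32
State income tax: $2045.32 × 0.0261 = $53.38
Municipal income tax: $2045.32 × 0.039 = $79.77
SDI: $2094.84 × 0.0042 = $8.80
Medicare: $2094.84 × 0.011 = $23.04
Gym membership: $42.33
Total deductions = $49.52 + $53.38 + $79.77 + $8.80 + $23.04 + $42.33 = $256.84
Net pay = $2094.84 − $256.84 = $1838.00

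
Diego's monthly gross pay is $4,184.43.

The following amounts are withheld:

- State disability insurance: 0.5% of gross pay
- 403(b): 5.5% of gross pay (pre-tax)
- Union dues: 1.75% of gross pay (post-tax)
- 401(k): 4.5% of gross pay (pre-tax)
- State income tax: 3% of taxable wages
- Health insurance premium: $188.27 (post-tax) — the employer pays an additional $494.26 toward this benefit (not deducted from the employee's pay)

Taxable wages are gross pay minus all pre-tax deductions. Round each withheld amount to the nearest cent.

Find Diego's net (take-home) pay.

$3,370.59

403(b): $4,184.43 × 0.055 = $230.14
401(k): $4,184.43 × 0.045 = $188.30
Pre-tax total = $230.14 + $188.30 = $418.44
Taxable wages = $4,184.43 − $418.44 = $3,765.99
State income tax: $3,765.99 × 0.03 = $112.98
State disability insurance: $4,184.43 × 0.005 = $20.92
Union dues: $4,184.43 × 0.0175 = $73.23
Health insurance premium: $188.27
(Employer's $494.26 toward health insurance premium is not withheld from the employee.)
Total deductions = $230.14 + $188.30 + $112.98 + $20.92 + $73.23 + $188.27 = $813.84
Net pay = $4,184.43 − $813.84 = $3,370.59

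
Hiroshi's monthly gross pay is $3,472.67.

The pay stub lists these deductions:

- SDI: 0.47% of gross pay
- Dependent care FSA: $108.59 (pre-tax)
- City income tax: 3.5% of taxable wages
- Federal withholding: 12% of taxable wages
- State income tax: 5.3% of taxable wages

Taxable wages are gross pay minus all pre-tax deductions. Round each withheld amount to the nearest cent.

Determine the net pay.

$2,648.03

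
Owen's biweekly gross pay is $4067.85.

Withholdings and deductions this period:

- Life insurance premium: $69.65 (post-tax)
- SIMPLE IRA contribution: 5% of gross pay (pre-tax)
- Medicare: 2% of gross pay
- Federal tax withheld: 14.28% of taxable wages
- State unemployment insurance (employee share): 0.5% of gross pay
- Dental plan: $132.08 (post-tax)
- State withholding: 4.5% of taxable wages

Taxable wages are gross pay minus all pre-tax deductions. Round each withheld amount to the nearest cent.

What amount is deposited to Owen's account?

$2835.29

SIMPLE IRA contribution: $4067.85 × 0.05 = $203.39
Taxable wages = $4067.85 − $203.39 = $3864.46
Federal tax withheld: $3864.46 × 0.1428 = $551.84
State withholding: $3864.46 × 0.045 = $173.90
State unemployment insurance (employee share): $4067.85 × 0.005 = $20.34
Medicare: $4067.85 × 0.02 = $81.36
Life insurance premium: $69.65
Dental plan: $132.08
Total deductions = $203.39 + $551.84 + $173.90 + $20.34 + $81.36 + $69.65 + $132.08 = $1232.56
Net pay = $4067.85 − $1232.56 = $2835.29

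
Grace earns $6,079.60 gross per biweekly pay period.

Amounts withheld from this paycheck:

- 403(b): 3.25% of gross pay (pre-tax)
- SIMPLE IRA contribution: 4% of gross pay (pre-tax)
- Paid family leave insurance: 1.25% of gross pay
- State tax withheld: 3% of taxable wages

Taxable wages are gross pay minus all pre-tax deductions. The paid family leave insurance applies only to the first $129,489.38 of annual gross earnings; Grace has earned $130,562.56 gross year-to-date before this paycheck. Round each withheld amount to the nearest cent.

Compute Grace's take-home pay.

SIMPLE IRA contribution: $6,079.60 × 0.04 = $243.18
403(b): $6,079.60 × 0.0325 = $197.59
Pre-tax total = $243.18 + $197.59 = $440.77
Taxable wages = $6,079.60 − $440.77 = $5,638.83
State tax withheld: $5,638.83 × 0.03 = $169.16
Paid family leave insurance: annual cap $129,489.38 already reached (YTD $130,562.56), so $0.00
Total deductions = $243.18 + $197.59 + $169.16 + $0.00 = $609.93
Net pay = $6,079.60 − $609.93 = $5,469.67

$5,469.67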